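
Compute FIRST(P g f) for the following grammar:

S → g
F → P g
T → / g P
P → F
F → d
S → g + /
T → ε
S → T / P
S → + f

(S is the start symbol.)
FIRST sets of the non-terminals involved (from the grammar, by fixed-point iteration):
  FIRST(P) = { 'd' }

To compute FIRST(P g f), process the symbols left to right:
Symbol P is a non-terminal. Add FIRST(P) \ {ε} = { 'd' }
P is not nullable (ε ∉ FIRST(P)), so stop here.
FIRST(P g f) = { 'd' }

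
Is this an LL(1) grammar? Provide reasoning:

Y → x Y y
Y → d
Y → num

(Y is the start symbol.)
Yes, the grammar is LL(1).

A grammar is LL(1) if for each non-terminal N with multiple productions, the predict sets of those productions are pairwise disjoint, where PREDICT(N → α) = (FIRST(α) \ {ε}) ∪ (FOLLOW(N) if α ⇒* ε).

For Y:
  PREDICT(Y → x Y y) = { 'x' }
  PREDICT(Y → d) = { 'd' }
  PREDICT(Y → num) = { 'num' }

All predict sets are disjoint. The grammar IS LL(1).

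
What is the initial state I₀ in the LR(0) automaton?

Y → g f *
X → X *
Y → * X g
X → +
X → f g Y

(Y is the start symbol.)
First, augment the grammar with Y' → Y
I₀ = CLOSURE({ [Y' → . Y] }):
  [Y' → . Y] has the dot before Y: add [Y → . g f *], [Y → . * X g]
No further items can be added.

I₀ = { [Y → . * X g], [Y → . g f *], [Y' → . Y] }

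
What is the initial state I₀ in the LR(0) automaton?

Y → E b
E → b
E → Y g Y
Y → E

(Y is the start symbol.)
{ [E → . Y g Y], [E → . b], [Y → . E b], [Y → . E], [Y' → . Y] }

First, augment the grammar with Y' → Y
I₀ = CLOSURE({ [Y' → . Y] }):
  [Y' → . Y] has the dot before Y: add [Y → . E b], [Y → . E]
  [Y → . E b] has the dot before E: add [E → . b], [E → . Y g Y]
No further items can be added.

I₀ = { [E → . Y g Y], [E → . b], [Y → . E b], [Y → . E], [Y' → . Y] }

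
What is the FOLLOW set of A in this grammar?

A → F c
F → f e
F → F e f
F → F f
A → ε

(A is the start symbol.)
To compute FOLLOW(A), find every occurrence of A on a right-hand side N → α A β: add FIRST(β) \ {ε}, and if β is empty or nullable also add FOLLOW(N). Iterate to a fixed point.

A is the start symbol, so $ ∈ FOLLOW(A).
A does not occur on any right-hand side.

Taking the union: FOLLOW(A) = { $ }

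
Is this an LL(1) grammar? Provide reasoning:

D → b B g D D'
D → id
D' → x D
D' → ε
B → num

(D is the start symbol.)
No. Predict set conflict for D': { 'x' }

A grammar is LL(1) if for each non-terminal N with multiple productions, the predict sets of those productions are pairwise disjoint, where PREDICT(N → α) = (FIRST(α) \ {ε}) ∪ (FOLLOW(N) if α ⇒* ε).

Relevant sets:
  FOLLOW(D') = { $, 'x' }

For D:
  PREDICT(D → b B g D D') = { 'b' }
  PREDICT(D → id) = { 'id' }
For D':
  PREDICT(D' → x D) = { 'x' }
  PREDICT(D' → ε) = { $, 'x' }
B has a single production, so nothing to check there.

Conflict found: Predict set conflict for D': { 'x' }
The grammar is NOT LL(1).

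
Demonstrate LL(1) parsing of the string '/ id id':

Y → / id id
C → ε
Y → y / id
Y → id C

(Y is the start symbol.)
LL(1) parsing maintains a stack (initially the start symbol over $) and the input. At each step: if the stack top is a terminal, match it against the current input token; if it is a non-terminal N, replace it with the RHS of M[N, lookahead] (the unique production whose predict set contains the lookahead).

Stack is shown with the top on the left.

Stack      Input      Action
----------------------------
Y $        / id id $  output Y → / id id
/ id id $  / id id $  match '/'
id id $    id id $    match 'id'
id $       id $       match 'id'
$          $          accept

The string is accepted.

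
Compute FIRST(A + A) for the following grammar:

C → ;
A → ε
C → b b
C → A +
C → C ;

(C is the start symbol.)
FIRST sets of the non-terminals involved (from the grammar, by fixed-point iteration):
  FIRST(A) = { ε }

To compute FIRST(A + A), process the symbols left to right:
Symbol A is a non-terminal. Add FIRST(A) \ {ε} = { }
A is nullable (ε ∈ FIRST(A)), continue to the next symbol.
Symbol + is a terminal. Add '+' and stop.
FIRST(A + A) = { '+' }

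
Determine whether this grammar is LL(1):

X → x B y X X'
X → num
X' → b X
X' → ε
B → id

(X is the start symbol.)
Relevant sets:
  FOLLOW(X') = { $, 'b' }

For X:
  PREDICT(X → x B y X X') = { 'x' }
  PREDICT(X → num) = { 'num' }
For X':
  PREDICT(X' → b X) = { 'b' }
  PREDICT(X' → ε) = { $, 'b' }
B has a single production, so nothing to check there.

Conflict found: Predict set conflict for X': { 'b' }
The grammar is NOT LL(1).

Answer: No. Predict set conflict for X': { 'b' }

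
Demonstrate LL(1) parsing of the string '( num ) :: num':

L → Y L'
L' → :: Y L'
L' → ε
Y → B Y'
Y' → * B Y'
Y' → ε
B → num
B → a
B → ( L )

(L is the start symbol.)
Stack is shown with the top on the left.

Stack                Input             Action
---------------------------------------------
L $                  ( num ) :: num $  output L → Y L'
Y L' $               ( num ) :: num $  output Y → B Y'
B Y' L' $            ( num ) :: num $  output B → ( L )
( L ) Y' L' $        ( num ) :: num $  match '('
L ) Y' L' $          num ) :: num $    output L → Y L'
Y L' ) Y' L' $       num ) :: num $    output Y → B Y'
B Y' L' ) Y' L' $    num ) :: num $    output B → num
num Y' L' ) Y' L' $  num ) :: num $    match 'num'
Y' L' ) Y' L' $      ) :: num $        output Y' → ε
L' ) Y' L' $         ) :: num $        output L' → ε
) Y' L' $            ) :: num $        match ')'
Y' L' $              :: num $          output Y' → ε
L' $                 :: num $          output L' → :: Y L'
:: Y L' $            :: num $          match '::'
Y L' $               num $             output Y → B Y'
B Y' L' $            num $             output B → num
num Y' L' $          num $             match 'num'
Y' L' $              $                 output Y' → ε
L' $                 $                 output L' → ε
$                    $                 accept

The string is accepted.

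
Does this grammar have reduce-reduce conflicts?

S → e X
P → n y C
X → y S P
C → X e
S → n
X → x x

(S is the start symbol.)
A reduce-reduce conflict occurs when an LR(0) state has two complete items [A → α .] and [B → β .] — both call for a reduction, and with no lookahead the parser cannot choose between them.

Augment with S' → S and build the canonical LR(0) collection (I0 = CLOSURE({[S' → . S]}), then GOTO on every symbol after a dot until no new states appear). It has 15 states:
  I0: { [S → . e X], [S → . n], [S' → . S] }  — shift
  I1: { [S' → S .] }  — accept
  I2: { [S → e . X], [X → . x x], [X → . y S P] }  — shift
  I3: { [S → n .] }  — reduce
  I4: { [S → e X .] }  — reduce
  I5: { [X → x . x] }  — shift
  I6: { [S → . e X], [S → . n], [X → y . S P] }  — shift
  I7: { [P → . n y C], [X → y S . P] }  — shift
  I8: { [X → y S P .] }  — reduce
  I9: { [P → n . y C] }  — shift
  I10: { [C → . X e], [P → n y . C], [X → . x x], [X → . y S P] }  — shift
  I11: { [P → n y C .] }  — reduce
  I12: { [C → X . e] }  — shift
  I13: { [C → X e .] }  — reduce
  I14: { [X → x x .] }  — reduce

No state contains more than one complete item.

Answer: No reduce-reduce conflicts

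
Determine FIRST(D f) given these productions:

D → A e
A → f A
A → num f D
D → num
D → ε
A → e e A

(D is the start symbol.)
{ 'e', 'f', 'num' }

FIRST sets of the non-terminals involved (from the grammar, by fixed-point iteration):
  FIRST(D) = { 'e', 'f', 'num', ε }

To compute FIRST(D f), process the symbols left to right:
Symbol D is a non-terminal. Add FIRST(D) \ {ε} = { 'e', 'f', 'num' }
D is nullable (ε ∈ FIRST(D)), continue to the next symbol.
Symbol f is a terminal. Add 'f' and stop.
FIRST(D f) = { 'e', 'f', 'num' }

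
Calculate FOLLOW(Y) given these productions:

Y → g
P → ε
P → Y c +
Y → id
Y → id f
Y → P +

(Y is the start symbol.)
To compute FOLLOW(Y), find every occurrence of Y on a right-hand side N → α Y β: add FIRST(β) \ {ε}, and if β is empty or nullable also add FOLLOW(N). Iterate to a fixed point.

Y is the start symbol, so $ ∈ FOLLOW(Y).
In P → Y c +: Y is followed by c '+', add FIRST(c '+') \ {ε} = { 'c' }

Taking the union: FOLLOW(Y) = { $, 'c' }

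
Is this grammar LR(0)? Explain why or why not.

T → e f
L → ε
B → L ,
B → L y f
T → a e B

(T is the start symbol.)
Augment with T' → T and build the canonical LR(0) collection (I0 = CLOSURE({[T' → . T]}), then GOTO on every symbol after a dot until no new states appear). It has 11 states:
  I0: { [T → . a e B], [T → . e f], [T' → . T] }  — shift
  I1: { [T' → T .] }  — accept
  I2: { [T → a . e B] }  — shift
  I3: { [T → e . f] }  — shift
  I4: { [T → e f .] }  — reduce
  I5: { [B → . L ,], [B → . L y f], [L → .], [T → a e . B] }  — reduce
  I6: { [T → a e B .] }  — reduce
  I7: { [B → L . ,], [B → L . y f] }  — shift
  I8: { [B → L , .] }  — reduce
  I9: { [B → L y . f] }  — shift
  I10: { [B → L y f .] }  — reduce

Every state is either a pure shift/goto state or contains exactly one complete item and nothing to shift — no conflicts. The grammar is LR(0).

Answer: Yes, the grammar is LR(0)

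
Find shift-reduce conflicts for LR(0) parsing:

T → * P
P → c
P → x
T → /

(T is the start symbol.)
Augment with T' → T and build the canonical LR(0) collection (I0 = CLOSURE({[T' → . T]}), then GOTO on every symbol after a dot until no new states appear). It has 7 states:
  I0: { [T → . * P], [T → . /], [T' → . T] }  — shift
  I1: { [P → . c], [P → . x], [T → * . P] }  — shift
  I2: { [T → / .] }  — reduce
  I3: { [T' → T .] }  — accept
  I4: { [T → * P .] }  — reduce
  I5: { [P → c .] }  — reduce
  I6: { [P → x .] }  — reduce

No state contains both a complete item and a shift item.

Answer: No shift-reduce conflicts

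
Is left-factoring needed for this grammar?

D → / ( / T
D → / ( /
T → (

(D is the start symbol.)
Left-factoring is needed when two productions for the same non-terminal
share a common prefix on the right-hand side.

Productions for D:
  D → / ( / T
  D → / ( /

Found common prefix '/ ( /' in productions for D

Answer: Yes, D has productions with common prefix '/ ( /'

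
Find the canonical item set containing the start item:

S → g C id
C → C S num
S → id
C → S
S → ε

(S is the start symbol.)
{ [S → . g C id], [S → . id], [S → .], [S' → . S] }

First, augment the grammar with S' → S
I₀ = CLOSURE({ [S' → . S] }):
  [S' → . S] has the dot before S: add [S → . g C id], [S → . id], [S → .]
No further items can be added.

I₀ = { [S → . g C id], [S → . id], [S → .], [S' → . S] }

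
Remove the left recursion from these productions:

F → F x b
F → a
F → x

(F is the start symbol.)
F is directly left-recursive. The standard transformation for
  A → A α₁ | ... | A α_m | β₁ | ... | β_n
is
  A  → β₁ A' | ... | β_n A'
  A' → α₁ A' | ... | α_m A' | ε

F → a becomes F → a F'
F → x becomes F → x F'
F → F x b becomes F' → x b F'
Add F' → ε

Resulting grammar:
F → a F'
F → x F'
F' → x b F'
F' → ε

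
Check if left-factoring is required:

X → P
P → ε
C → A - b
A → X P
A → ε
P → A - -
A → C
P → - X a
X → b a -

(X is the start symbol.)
No, left-factoring is not needed

Left-factoring is needed when two productions for the same non-terminal
share a common prefix on the right-hand side.

Productions for X:
  X → P
  X → b a -
Productions for P:
  P → ε
  P → A - -
  P → - X a
Productions for A:
  A → X P
  A → ε
  A → C

No common prefixes found.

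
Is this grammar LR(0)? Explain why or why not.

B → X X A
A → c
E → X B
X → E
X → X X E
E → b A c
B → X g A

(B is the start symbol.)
A grammar is LR(0) if no state in the canonical LR(0) collection has:
  - both a shift item (dot before a terminal) and a complete item (shift-reduce conflict), or
  - two or more complete items (reduce-reduce conflict; the accept item [B' → B .] counts as a complete item here).

Augment with B' → B and build the canonical LR(0) collection (I0 = CLOSURE({[B' → . B]}), then GOTO on every symbol after a dot until no new states appear). It has 14 states:
  I0: { [B → . X X A], [B → . X g A], [B' → . B], [E → . X B], [E → . b A c], [X → . E], [X → . X X E] }  — shift
  I1: { [B' → B .] }  — accept
  I2: { [X → E .] }  — reduce
  I3: { [B → . X X A], [B → . X g A], [B → X . X A], [B → X . g A], [E → . X B], [E → . b A c], [E → X . B], [X → . E], [X → . X X E], [X → X . X E] }  — shift
  I4: { [A → . c], [E → b . A c] }  — shift
  I5: { [E → b A . c] }  — shift
  I6: { [A → c .] }  — reduce
  I7: { [E → b A c .] }  — reduce
  I8: { [E → X B .] }  — reduce
  I9: { [A → . c], [B → . X X A], [B → . X g A], [B → X . X A], [B → X . g A], [B → X X . A], [E → . X B], [E → . b A c], [E → X . B], [X → . E], [X → . X X E], [X → X . X E], [X → X X . E] }  — shift
  I10: { [A → . c], [B → X g . A] }  — shift
  I11: { [B → X g A .] }  — reduce
  I12: { [B → X X A .] }  — reduce
  I13: { [X → E .], [X → X X E .] }  — 2 reduces

Conflict in state I13:
  Reduce-reduce conflict: [X → E .] and [X → X X E .]
So the grammar is NOT LR(0).

Answer: No. Reduce-reduce conflict: [X → E .] and [X → X X E .]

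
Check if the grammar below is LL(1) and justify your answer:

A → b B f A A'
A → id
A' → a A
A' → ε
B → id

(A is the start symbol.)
No. Predict set conflict for A': { 'a' }

A grammar is LL(1) if for each non-terminal N with multiple productions, the predict sets of those productions are pairwise disjoint, where PREDICT(N → α) = (FIRST(α) \ {ε}) ∪ (FOLLOW(N) if α ⇒* ε).

Relevant sets:
  FOLLOW(A') = { $, 'a' }

For A:
  PREDICT(A → b B f A A') = { 'b' }
  PREDICT(A → id) = { 'id' }
For A':
  PREDICT(A' → a A) = { 'a' }
  PREDICT(A' → ε) = { $, 'a' }
B has a single production, so nothing to check there.

Conflict found: Predict set conflict for A': { 'a' }
The grammar is NOT LL(1).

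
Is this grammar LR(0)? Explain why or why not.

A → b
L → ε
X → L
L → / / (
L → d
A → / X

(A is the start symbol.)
Augment with A' → A and build the canonical LR(0) collection (I0 = CLOSURE({[A' → . A]}), then GOTO on every symbol after a dot until no new states appear). It has 10 states:
  I0: { [A → . / X], [A → . b], [A' → . A] }  — shift
  I1: { [A → / . X], [L → . / / (], [L → . d], [L → .], [X → . L] }  — shift, reduce
  I2: { [A' → A .] }  — accept
  I3: { [A → b .] }  — reduce
  I4: { [L → / . / (] }  — shift
  I5: { [X → L .] }  — reduce
  I6: { [A → / X .] }  — reduce
  I7: { [L → d .] }  — reduce
  I8: { [L → / / . (] }  — shift
  I9: { [L → / / ( .] }  — reduce

Conflict in state I1:
  Shift-reduce conflict between [L → .] and [L → . / / (]
So the grammar is NOT LR(0).

Answer: No. Shift-reduce conflict between [L → .] and [L → . / / (]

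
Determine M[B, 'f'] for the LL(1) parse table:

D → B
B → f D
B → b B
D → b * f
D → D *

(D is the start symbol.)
To find M[B, 'f'], we find productions for B where 'f' is in the predict set (PREDICT(N → α) = (FIRST(α) \ {ε}) ∪ (FOLLOW(N) if α ⇒* ε)).

B → f D: PREDICT = { 'f' }
  'f' is in predict set, so this production goes in M[B, 'f']
B → b B: PREDICT = { 'b' }

M[B, 'f'] = B → f D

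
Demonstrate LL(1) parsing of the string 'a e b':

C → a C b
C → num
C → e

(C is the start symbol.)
Stack is shown with the top on the left.

Stack    Input    Action
------------------------
C $      a e b $  output C → a C b
a C b $  a e b $  match 'a'
C b $    e b $    output C → e
e b $    e b $    match 'e'
b $      b $      match 'b'
$        $        accept

The string is accepted.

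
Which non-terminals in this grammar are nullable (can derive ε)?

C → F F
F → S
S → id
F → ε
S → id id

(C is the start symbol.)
ε-productions: F → ε
So F is immediately nullable.
C → F F: every symbol on the right is nullable, so C is nullable too.
No further non-terminal can be added: every production for the remaining non-terminals contains a terminal or a non-nullable non-terminal.
Nullable = { 'C', 'F' }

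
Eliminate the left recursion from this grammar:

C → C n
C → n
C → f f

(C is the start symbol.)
C is directly left-recursive. The standard transformation for
  A → A α₁ | ... | A α_m | β₁ | ... | β_n
is
  A  → β₁ A' | ... | β_n A'
  A' → α₁ A' | ... | α_m A' | ε

C → n becomes C → n C'
C → f f becomes C → f f C'
C → C n becomes C' → n C'
Add C' → ε

Resulting grammar:
C → n C'
C → f f C'
C' → n C'
C' → ε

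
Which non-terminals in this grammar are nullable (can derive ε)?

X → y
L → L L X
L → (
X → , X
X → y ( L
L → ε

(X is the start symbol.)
{ 'L' }

A non-terminal is nullable if it can derive ε (the empty string): either it has an ε-production, or it has a production whose right-hand side consists entirely of nullable non-terminals.

ε-productions: L → ε
So L is immediately nullable.
No further non-terminal can be added: every production for the remaining non-terminals contains a terminal or a non-nullable non-terminal.
Nullable = { 'L' }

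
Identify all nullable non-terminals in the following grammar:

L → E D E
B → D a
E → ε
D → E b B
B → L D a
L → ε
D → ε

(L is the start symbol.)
ε-productions: E → ε, L → ε, D → ε
So E, L, D are immediately nullable.
No further non-terminal can be added: every production for the remaining non-terminals contains a terminal or a non-nullable non-terminal.
Nullable = { 'D', 'E', 'L' }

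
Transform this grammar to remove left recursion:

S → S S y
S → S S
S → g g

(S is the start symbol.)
S is directly left-recursive. The standard transformation for
  A → A α₁ | ... | A α_m | β₁ | ... | β_n
is
  A  → β₁ A' | ... | β_n A'
  A' → α₁ A' | ... | α_m A' | ε

S → g g becomes S → g g S'
S → S S y becomes S' → S y S'
S → S S becomes S' → S S'
Add S' → ε

Resulting grammar:
S → g g S'
S' → S y S'
S' → S S'
S' → ε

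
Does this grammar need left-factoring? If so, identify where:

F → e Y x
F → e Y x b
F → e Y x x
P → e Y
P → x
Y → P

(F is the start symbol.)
Left-factoring is needed when two productions for the same non-terminal
share a common prefix on the right-hand side.

Productions for F:
  F → e Y x
  F → e Y x b
  F → e Y x x
Productions for P:
  P → e Y
  P → x

Found common prefix 'e Y x' in productions for F

Answer: Yes, F has productions with common prefix 'e Y x'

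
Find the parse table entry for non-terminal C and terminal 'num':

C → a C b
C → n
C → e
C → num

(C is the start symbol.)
C → num

To find M[C, 'num'], we find productions for C where 'num' is in the predict set (PREDICT(N → α) = (FIRST(α) \ {ε}) ∪ (FOLLOW(N) if α ⇒* ε)).

C → a C b: PREDICT = { 'a' }
C → n: PREDICT = { 'n' }
C → e: PREDICT = { 'e' }
C → num: PREDICT = { 'num' }
  'num' is in predict set, so this production goes in M[C, 'num']

M[C, 'num'] = C → num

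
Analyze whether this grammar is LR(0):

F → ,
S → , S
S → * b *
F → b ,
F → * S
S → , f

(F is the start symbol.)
Augment with F' → F and build the canonical LR(0) collection (I0 = CLOSURE({[F' → . F]}), then GOTO on every symbol after a dot until no new states appear). It has 13 states:
  I0: { [F → . * S], [F → . ,], [F → . b ,], [F' → . F] }  — shift
  I1: { [F → * . S], [S → . * b *], [S → . , S], [S → . , f] }  — shift
  I2: { [F → , .] }  — reduce
  I3: { [F' → F .] }  — accept
  I4: { [F → b . ,] }  — shift
  I5: { [F → b , .] }  — reduce
  I6: { [S → * . b *] }  — shift
  I7: { [S → , . S], [S → , . f], [S → . * b *], [S → . , S], [S → . , f] }  — shift
  I8: { [F → * S .] }  — reduce
  I9: { [S → , S .] }  — reduce
  I10: { [S → , f .] }  — reduce
  I11: { [S → * b . *] }  — shift
  I12: { [S → * b * .] }  — reduce

Every state is either a pure shift/goto state or contains exactly one complete item and nothing to shift — no conflicts. The grammar is LR(0).

Answer: Yes, the grammar is LR(0)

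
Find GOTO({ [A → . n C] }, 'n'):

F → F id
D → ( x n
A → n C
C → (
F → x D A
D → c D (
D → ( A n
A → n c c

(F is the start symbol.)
{ [A → n . C], [C → . (] }

GOTO(I, 'n') = CLOSURE({ [A → αX.β] : [A → α.Xβ] ∈ I, X = 'n' })

Items with dot before 'n', with the dot advanced:
  [A → . n C] → [A → n . C]
Closure of the advanced items:
  [A → n . C] has the dot before C: add [C → . (]

GOTO = { [A → n . C], [C → . (] }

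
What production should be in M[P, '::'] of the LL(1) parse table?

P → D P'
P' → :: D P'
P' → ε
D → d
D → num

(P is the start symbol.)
To find M[P, '::'], we find productions for P where '::' is in the predict set (PREDICT(N → α) = (FIRST(α) \ {ε}) ∪ (FOLLOW(N) if α ⇒* ε)).

Relevant sets:
  FIRST(D) = { 'd', 'num' }

P → D P': PREDICT = { 'd', 'num' }

M[P, '::'] is empty (no production applies)

Answer: Empty (error entry)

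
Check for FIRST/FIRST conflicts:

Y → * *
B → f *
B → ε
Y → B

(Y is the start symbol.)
FIRST sets of the non-terminals at (or reachable through a nullable prefix from) the front of some alternative:
  FIRST(B) = { 'f', ε }

Productions for Y:
  Y → * *: FIRST = { '*' }
  Y → B: FIRST = { 'f', ε }
Productions for B:
  B → f *: FIRST = { 'f' }
  B → ε: FIRST = { ε }

All alternatives of each non-terminal have pairwise disjoint FIRST sets.

Answer: No FIRST/FIRST conflicts.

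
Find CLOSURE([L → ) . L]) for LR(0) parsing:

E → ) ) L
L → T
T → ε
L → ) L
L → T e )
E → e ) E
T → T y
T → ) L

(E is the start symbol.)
Start with: [L → ) . L]
  [L → ) . L] has the dot before L: add [L → . T], [L → . ) L], [L → . T e )]
  [L → . T] has the dot before T: add [T → .], [T → . T y], [T → . ) L]
No further items can be added.

CLOSURE = { [L → ) . L], [L → . ) L], [L → . T e )], [L → . T], [T → . ) L], [T → . T y], [T → .] }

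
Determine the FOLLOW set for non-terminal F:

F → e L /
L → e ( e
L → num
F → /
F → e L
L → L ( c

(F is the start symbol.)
F is the start symbol, so $ ∈ FOLLOW(F).
F does not occur on any right-hand side.

Taking the union: FOLLOW(F) = { $ }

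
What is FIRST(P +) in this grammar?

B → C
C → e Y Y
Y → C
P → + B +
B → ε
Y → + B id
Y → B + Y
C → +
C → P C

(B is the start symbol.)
FIRST sets of the non-terminals involved (from the grammar, by fixed-point iteration):
  FIRST(P) = { '+' }

To compute FIRST(P +), process the symbols left to right:
Symbol P is a non-terminal. Add FIRST(P) \ {ε} = { '+' }
P is not nullable (ε ∉ FIRST(P)), so stop here.
FIRST(P +) = { '+' }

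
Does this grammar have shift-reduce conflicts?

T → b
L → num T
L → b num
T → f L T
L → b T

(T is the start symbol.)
No shift-reduce conflicts

Augment with T' → T and build the canonical LR(0) collection (I0 = CLOSURE({[T' → . T]}), then GOTO on every symbol after a dot until no new states appear). It has 11 states:
  I0: { [T → . b], [T → . f L T], [T' → . T] }  — shift
  I1: { [T' → T .] }  — accept
  I2: { [T → b .] }  — reduce
  I3: { [L → . b T], [L → . b num], [L → . num T], [T → f . L T] }  — shift
  I4: { [T → . b], [T → . f L T], [T → f L . T] }  — shift
  I5: { [L → b . T], [L → b . num], [T → . b], [T → . f L T] }  — shift
  I6: { [L → num . T], [T → . b], [T → . f L T] }  — shift
  I7: { [L → num T .] }  — reduce
  I8: { [L → b T .] }  — reduce
  I9: { [L → b num .] }  — reduce
  I10: { [T → f L T .] }  — reduce

No state contains both a complete item and a shift item.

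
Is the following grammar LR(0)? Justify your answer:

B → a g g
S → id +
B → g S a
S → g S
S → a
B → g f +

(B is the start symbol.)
A grammar is LR(0) if no state in the canonical LR(0) collection has:
  - both a shift item (dot before a terminal) and a complete item (shift-reduce conflict), or
  - two or more complete items (reduce-reduce conflict; the accept item [B' → B .] counts as a complete item here).

Augment with B' → B and build the canonical LR(0) collection (I0 = CLOSURE({[B' → . B]}), then GOTO on every symbol after a dot until no new states appear). It has 15 states:
  I0: { [B → . a g g], [B → . g S a], [B → . g f +], [B' → . B] }  — shift
  I1: { [B' → B .] }  — accept
  I2: { [B → a . g g] }  — shift
  I3: { [B → g . S a], [B → g . f +], [S → . a], [S → . g S], [S → . id +] }  — shift
  I4: { [B → g S . a] }  — shift
  I5: { [S → a .] }  — reduce
  I6: { [B → g f . +] }  — shift
  I7: { [S → . a], [S → . g S], [S → . id +], [S → g . S] }  — shift
  I8: { [S → id . +] }  — shift
  I9: { [S → id + .] }  — reduce
  I10: { [S → g S .] }  — reduce
  I11: { [B → g f + .] }  — reduce
  I12: { [B → g S a .] }  — reduce
  I13: { [B → a g . g] }  — shift
  I14: { [B → a g g .] }  — reduce

Every state is either a pure shift/goto state or contains exactly one complete item and nothing to shift — no conflicts. The grammar is LR(0).

Answer: Yes, the grammar is LR(0)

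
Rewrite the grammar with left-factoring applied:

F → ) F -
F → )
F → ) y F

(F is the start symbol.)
F → ) F'
F' → F -
F' → ε
F' → y F

Left-factoring transforms A → αβ₁ | αβ₂ into A → αA' and A' → β₁ | β₂
(α is the longest common prefix among the alternatives). Repeat until
no nonterminal has two alternatives with a common prefix.

Round 1: F has alternatives sharing prefix ')'. Introduce F': F → ) F'
  Add: F' → F -
  Add: F' → ε
  Add: F' → y F

No remaining common prefixes — done.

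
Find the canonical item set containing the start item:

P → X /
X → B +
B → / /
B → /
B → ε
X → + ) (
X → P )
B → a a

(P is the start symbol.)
First, augment the grammar with P' → P
I₀ = CLOSURE({ [P' → . P] }):
  [P' → . P] has the dot before P: add [P → . X /]
  [P → . X /] has the dot before X: add [X → . B +], [X → . + ) (], [X → . P )]
  [X → . B +] has the dot before B: add [B → . / /], [B → . /], [B → .], [B → . a a]
No further items can be added.

I₀ = { [B → . / /], [B → . /], [B → . a a], [B → .], [P → . X /], [P' → . P], [X → . + ) (], [X → . B +], [X → . P )] }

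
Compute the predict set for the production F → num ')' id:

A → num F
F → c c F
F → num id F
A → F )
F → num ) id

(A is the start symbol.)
{ 'num' }

PREDICT(F → num ')' id) = (FIRST(RHS) \ {ε}) ∪ (FOLLOW(F) if ε ∈ FIRST(RHS), i.e. RHS ⇒* ε)
FIRST(num ')' id) = { 'num' }
ε ∉ FIRST(num ')' id), so FOLLOW(F) is not added.
PREDICT(F → num ')' id) = { 'num' }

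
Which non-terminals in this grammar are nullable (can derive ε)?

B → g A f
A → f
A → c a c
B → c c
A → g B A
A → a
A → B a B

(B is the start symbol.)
A non-terminal is nullable if it can derive ε (the empty string): either it has an ε-production, or it has a production whose right-hand side consists entirely of nullable non-terminals.

There are no ε-productions, so no non-terminal can derive ε.
No non-terminals are nullable.

Answer: None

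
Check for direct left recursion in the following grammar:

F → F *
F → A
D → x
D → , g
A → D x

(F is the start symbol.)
Direct left recursion occurs when N → N α for some non-terminal N (the right-hand side begins with the left-hand side itself).

F → F *: LEFT RECURSIVE (starts with F)
F → A: starts with A
D → x: starts with x
D → , g: starts with ','
A → D x: starts with D

The grammar has direct left recursion on: F.

Answer: Yes, F is left-recursive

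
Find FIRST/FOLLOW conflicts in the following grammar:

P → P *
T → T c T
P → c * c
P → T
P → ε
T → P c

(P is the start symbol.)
Yes. P → P '*' with FOLLOW(P) on { '*', 'c' }; P → c '*' c with FOLLOW(P) on { 'c' }; P → T with FOLLOW(P) on { '*', 'c' }

Nullable non-terminals: P.
FIRST sets used below: FIRST(P) = { '*', 'c', ε }, FIRST(T) = { '*', 'c' }

P: nullable alternative(s) P → ε; FOLLOW(P) = { $, '*', 'c' }
  P → P *: FIRST \ {ε} = { '*', 'c' } — overlaps FOLLOW(P) on { '*', 'c' }: CONFLICT
  P → c * c: FIRST \ {ε} = { 'c' } — overlaps FOLLOW(P) on { 'c' }: CONFLICT
  P → T: FIRST \ {ε} = { '*', 'c' } — overlaps FOLLOW(P) on { '*', 'c' }: CONFLICT
  P → ε: FIRST \ {ε} = { } — this is the only nullable alternative, skip

T has no nullable alternative, so no FIRST/FOLLOW check is needed there.

So the grammar has 3 FIRST/FOLLOW conflicts (marked CONFLICT above).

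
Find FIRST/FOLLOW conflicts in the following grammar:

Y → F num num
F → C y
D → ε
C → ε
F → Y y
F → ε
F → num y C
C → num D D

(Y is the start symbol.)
A FIRST/FOLLOW conflict occurs when a non-terminal N has a nullable alternative N → β (β ⇒* ε) and another alternative N → α with FIRST(α) ∩ FOLLOW(N) ≠ ∅: on such a lookahead the parser cannot decide between expanding α and letting N vanish via β.

Nullable non-terminals: C, D, F.
FIRST sets used below: FIRST(C) = { 'num', ε }, FIRST(Y) = { 'num', 'y' }

C: nullable alternative(s) C → ε; FOLLOW(C) = { 'num', 'y' }
  C → ε: FIRST \ {ε} = { } — this is the only nullable alternative, skip
  C → num D D: FIRST \ {ε} = { 'num' } — overlaps FOLLOW(C) on { 'num' }: CONFLICT
D has a nullable alternative but only one production, so nothing to check.

F: nullable alternative(s) F → ε; FOLLOW(F) = { 'num' }
  F → C y: FIRST \ {ε} = { 'num', 'y' } — overlaps FOLLOW(F) on { 'num' }: CONFLICT
  F → Y y: FIRST \ {ε} = { 'num', 'y' } — overlaps FOLLOW(F) on { 'num' }: CONFLICT
  F → ε: FIRST \ {ε} = { } — this is the only nullable alternative, skip
  F → num y C: FIRST \ {ε} = { 'num' } — overlaps FOLLOW(F) on { 'num' }: CONFLICT

Y has no nullable alternative, so no FIRST/FOLLOW check is needed there.

So the grammar has 4 FIRST/FOLLOW conflicts (marked CONFLICT above).

Answer: Yes. F → C y with FOLLOW(F) on { 'num' }; F → Y y with FOLLOW(F) on { 'num' }; F → num y C with FOLLOW(F) on { 'num' }; C → num D D with FOLLOW(C) on { 'num' }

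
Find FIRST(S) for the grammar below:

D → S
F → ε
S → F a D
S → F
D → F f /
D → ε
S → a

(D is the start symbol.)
To compute FIRST(S), examine every production with S on the left-hand side, reading each right-hand side left to right until a non-nullable symbol is reached.

FIRST sets of the other non-terminals involved (by the same procedure, iterated to a fixed point):
  FIRST(F) = { ε }

From S → F a D:
  - F is a non-terminal: add FIRST(F) \ {ε} = { }
    F is nullable, so continue to the next symbol
  - a is a terminal: add 'a' and stop
From S → F:
  - F is a non-terminal: add FIRST(F) \ {ε} = { }
    F is nullable and nothing follows, so the whole right-hand side can vanish: ε ∈ FIRST(S)
From S → a:
  - a is a terminal: add 'a' and stop

Collecting: FIRST(S) = { 'a', ε }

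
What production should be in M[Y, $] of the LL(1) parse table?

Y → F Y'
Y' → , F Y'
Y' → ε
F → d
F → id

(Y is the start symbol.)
To find M[Y, $], we find productions for Y where $ is in the predict set (PREDICT(N → α) = (FIRST(α) \ {ε}) ∪ (FOLLOW(N) if α ⇒* ε)).

Relevant sets:
  FIRST(F) = { 'd', 'id' }

Y → F Y': PREDICT = { 'd', 'id' }

M[Y, $] is empty (no production applies)

Answer: Empty (error entry)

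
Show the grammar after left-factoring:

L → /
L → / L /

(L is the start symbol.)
L → / L'
L' → ε
L' → L /

Left-factoring transforms A → αβ₁ | αβ₂ into A → αA' and A' → β₁ | β₂
(α is the longest common prefix among the alternatives). Repeat until
no nonterminal has two alternatives with a common prefix.

Round 1: L has alternatives sharing prefix '/'. Introduce L': L → / L'
  Add: L' → ε
  Add: L' → L /

No remaining common prefixes — done.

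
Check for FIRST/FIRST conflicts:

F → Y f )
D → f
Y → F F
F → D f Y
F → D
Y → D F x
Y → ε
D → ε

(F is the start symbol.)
Yes. F → Y f ')' / F → D f Y on { 'f' }; F → Y f ')' / F → D on { 'f' }; F → D f Y / F → D on { 'f' }; Y → F F / Y → D F x on { 'f', 'x' }; Y → F F / Y → ε on { ε }

A FIRST/FIRST conflict occurs when two productions N → α and N → β for the same non-terminal have FIRST(α) ∩ FIRST(β) ≠ ∅ (with ε ∈ FIRST of a nullable right-hand side, so two nullable alternatives also conflict).

FIRST sets of the non-terminals at (or reachable through a nullable prefix from) the front of some alternative:
  FIRST(Y) = { 'f', 'x', ε }
  FIRST(D) = { 'f', ε }
  FIRST(F) = { 'f', 'x', ε }

Productions for F:
  F → Y f ): FIRST = { 'f', 'x' }
  F → D f Y: FIRST = { 'f' }
  F → D: FIRST = { 'f', ε }
Productions for D:
  D → f: FIRST = { 'f' }
  D → ε: FIRST = { ε }
Productions for Y:
  Y → F F: FIRST = { 'f', 'x', ε }
  Y → D F x: FIRST = { 'f', 'x' }
  Y → ε: FIRST = { ε }

Conflict for F: F → Y f ) and F → D f Y
  Overlap: { 'f' }
Conflict for F: F → Y f ) and F → D
  Overlap: { 'f' }
Conflict for F: F → D f Y and F → D
  Overlap: { 'f' }
Conflict for Y: Y → F F and Y → D F x
  Overlap: { 'f', 'x' }
Conflict for Y: Y → F F and Y → ε
  Overlap: { ε }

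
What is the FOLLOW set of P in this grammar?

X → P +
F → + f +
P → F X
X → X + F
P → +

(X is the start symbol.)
{ '+' }

To compute FOLLOW(P), find every occurrence of P on a right-hand side N → α P β: add FIRST(β) \ {ε}, and if β is empty or nullable also add FOLLOW(N). Iterate to a fixed point.

In X → P +: P is followed by '+', add FIRST('+') \ {ε} = { '+' }

Taking the union: FOLLOW(P) = { '+' }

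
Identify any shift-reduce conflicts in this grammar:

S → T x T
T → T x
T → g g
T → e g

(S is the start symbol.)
A shift-reduce conflict occurs when an LR(0) state has both:
  - a complete (reduce) item [A → α .] (dot at the end), and
  - a shift item [B → β . c γ] (dot before a terminal).

Augment with S' → S and build the canonical LR(0) collection (I0 = CLOSURE({[S' → . S]}), then GOTO on every symbol after a dot until no new states appear). It has 10 states:
  I0: { [S → . T x T], [S' → . S], [T → . T x], [T → . e g], [T → . g g] }  — shift
  I1: { [S' → S .] }  — accept
  I2: { [S → T . x T], [T → T . x] }  — shift
  I3: { [T → e . g] }  — shift
  I4: { [T → g . g] }  — shift
  I5: { [T → g g .] }  — reduce
  I6: { [T → e g .] }  — reduce
  I7: { [S → T x . T], [T → . T x], [T → . e g], [T → . g g], [T → T x .] }  — shift, reduce
  I8: { [S → T x T .], [T → T . x] }  — shift, reduce
  I9: { [T → T x .] }  — reduce

I7 contains reduce item [T → T x .] and shift items [T → . e g], [T → . g g] — shift-reduce conflict.
I8 contains reduce item [S → T x T .] and shift item [T → T . x] — shift-reduce conflict.

Answer: Yes — I7: [T → T x .] vs [T → . e g]; I8: [S → T x T .] vs [T → T . x]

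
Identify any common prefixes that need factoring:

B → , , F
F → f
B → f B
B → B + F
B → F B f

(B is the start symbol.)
No, left-factoring is not needed

Left-factoring is needed when two productions for the same non-terminal
share a common prefix on the right-hand side.

Productions for B:
  B → , , F
  B → f B
  B → B + F
  B → F B f

No common prefixes found.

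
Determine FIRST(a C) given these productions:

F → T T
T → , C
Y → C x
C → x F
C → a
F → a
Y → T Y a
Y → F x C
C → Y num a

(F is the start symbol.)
To compute FIRST(a C), process the symbols left to right:
Symbol a is a terminal. Add 'a' and stop.
FIRST(a C) = { 'a' }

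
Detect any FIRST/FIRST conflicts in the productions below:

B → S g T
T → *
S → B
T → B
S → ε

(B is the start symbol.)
A FIRST/FIRST conflict occurs when two productions N → α and N → β for the same non-terminal have FIRST(α) ∩ FIRST(β) ≠ ∅ (with ε ∈ FIRST of a nullable right-hand side, so two nullable alternatives also conflict).

FIRST sets of the non-terminals at (or reachable through a nullable prefix from) the front of some alternative:
  FIRST(B) = { 'g' }

Productions for T:
  T → *: FIRST = { '*' }
  T → B: FIRST = { 'g' }
Productions for S:
  S → B: FIRST = { 'g' }
  S → ε: FIRST = { ε }
B has only one production, so no FIRST/FIRST conflict is possible there.

All alternatives of each non-terminal have pairwise disjoint FIRST sets.

Answer: No FIRST/FIRST conflicts.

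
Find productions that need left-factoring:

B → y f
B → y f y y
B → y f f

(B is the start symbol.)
Left-factoring is needed when two productions for the same non-terminal
share a common prefix on the right-hand side.

Productions for B:
  B → y f
  B → y f y y
  B → y f f

Found common prefix 'y f' in productions for B

Answer: Yes, B has productions with common prefix 'y f'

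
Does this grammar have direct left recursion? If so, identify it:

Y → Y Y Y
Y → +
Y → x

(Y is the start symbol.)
Yes, Y is left-recursive

Y → Y Y Y: LEFT RECURSIVE (starts with Y)
Y → +: starts with '+'
Y → x: starts with x

The grammar has direct left recursion on: Y.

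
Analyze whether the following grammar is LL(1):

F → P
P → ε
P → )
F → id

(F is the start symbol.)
A grammar is LL(1) if for each non-terminal N with multiple productions, the predict sets of those productions are pairwise disjoint, where PREDICT(N → α) = (FIRST(α) \ {ε}) ∪ (FOLLOW(N) if α ⇒* ε).

Relevant sets:
  FIRST(P) = { ')', ε }
  FOLLOW(F) = { $ }
  FOLLOW(P) = { $ }

For F:
  PREDICT(F → P) = { $, ')' }
  PREDICT(F → id) = { 'id' }
For P:
  PREDICT(P → ε) = { $ }
  PREDICT(P → ')') = { ')' }

All predict sets are disjoint. The grammar IS LL(1).

Answer: Yes, the grammar is LL(1).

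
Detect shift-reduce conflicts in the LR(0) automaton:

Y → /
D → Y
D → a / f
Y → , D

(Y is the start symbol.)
No shift-reduce conflicts

A shift-reduce conflict occurs when an LR(0) state has both:
  - a complete (reduce) item [A → α .] (dot at the end), and
  - a shift item [B → β . c γ] (dot before a terminal).

Augment with Y' → Y and build the canonical LR(0) collection (I0 = CLOSURE({[Y' → . Y]}), then GOTO on every symbol after a dot until no new states appear). It has 9 states:
  I0: { [Y → . , D], [Y → . /], [Y' → . Y] }  — shift
  I1: { [D → . Y], [D → . a / f], [Y → , . D], [Y → . , D], [Y → . /] }  — shift
  I2: { [Y → / .] }  — reduce
  I3: { [Y' → Y .] }  — accept
  I4: { [Y → , D .] }  — reduce
  I5: { [D → Y .] }  — reduce
  I6: { [D → a . / f] }  — shift
  I7: { [D → a / . f] }  — shift
  I8: { [D → a / f .] }  — reduce

No state contains both a complete item and a shift item.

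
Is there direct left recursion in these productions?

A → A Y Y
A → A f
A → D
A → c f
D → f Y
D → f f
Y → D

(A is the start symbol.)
Yes, A is left-recursive

Direct left recursion occurs when N → N α for some non-terminal N (the right-hand side begins with the left-hand side itself).

A → A Y Y: LEFT RECURSIVE (starts with A)
A → A f: LEFT RECURSIVE (starts with A)
A → D: starts with D
A → c f: starts with c
D → f Y: starts with f
D → f f: starts with f
Y → D: starts with D

The grammar has direct left recursion on: A.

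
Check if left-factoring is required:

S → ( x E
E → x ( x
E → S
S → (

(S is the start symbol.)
Left-factoring is needed when two productions for the same non-terminal
share a common prefix on the right-hand side.

Productions for S:
  S → ( x E
  S → (
Productions for E:
  E → x ( x
  E → S

Found common prefix '(' in productions for S

Answer: Yes, S has productions with common prefix '('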